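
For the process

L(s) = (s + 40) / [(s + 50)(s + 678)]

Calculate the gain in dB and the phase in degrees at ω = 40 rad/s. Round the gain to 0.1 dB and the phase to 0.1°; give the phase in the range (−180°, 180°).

-57.7 dB, 3.0°

At s = jω = j40:
zero (s+40): 40 + j40 → |·| = √(40²+40²) = √3200 ≈ 56.569, ∠ = arctan(40/40) ≈ 45.00°
pole (s+50): 50 + j40 → |·| = √(50²+40²) = √4100 ≈ 64.031, ∠ = arctan(40/50) ≈ 38.66°
pole (s+678): 678 + j40 → |·| = √(678²+40²) = √461284 ≈ 679.18, ∠ = arctan(40/678) ≈ 3.38°
|L| = 1 · 56.569 / 43489 ≈ 0.0013008
Gain = 20 log₁₀(0.0013008) ≈ -57.72 dB
∠L = 45.00° − 42.04° = 2.96°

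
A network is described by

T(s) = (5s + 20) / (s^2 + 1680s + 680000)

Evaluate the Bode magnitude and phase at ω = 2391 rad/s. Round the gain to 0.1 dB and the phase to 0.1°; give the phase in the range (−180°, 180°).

Substitute s = j2391:
Numerator: 5(j2391) + 20 = 20 + j11955
Denominator: (j2391)^2 + 1680(j2391) + 680000 = -5036881 + j4016880
|N| = √(20² + 11955²) ≈ 11955, ∠N ≈ 89.90°
|D| = √(5036881² + 4016880²) ≈ 6.4425e+06, ∠D ≈ 141.43°
|T| = 11955 / 6.4425e+06 ≈ 0.0018556
Gain = 20 log₁₀(0.0018556) ≈ -54.63 dB
∠T = 89.90° − 141.43° = -51.53°

-54.6 dB, -51.5°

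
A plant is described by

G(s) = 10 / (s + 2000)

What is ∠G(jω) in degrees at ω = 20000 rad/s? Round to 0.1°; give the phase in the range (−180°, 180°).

-84.3°

At s = jω = j20000:
pole (s+2000): 2000 + j20000 → |·| = √(2000²+20000²) = √404000000 ≈ 20100, ∠ = arctan(20000/2000) ≈ 84.29°
∠G = 0.00° − 84.29° = -84.29°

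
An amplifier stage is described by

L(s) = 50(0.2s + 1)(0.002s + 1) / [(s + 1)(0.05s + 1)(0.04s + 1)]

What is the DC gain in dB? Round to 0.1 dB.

34.0 dB

L(0) = 50 · 1 / 1 = 50
20 log₁₀(50) ≈ 33.98 dB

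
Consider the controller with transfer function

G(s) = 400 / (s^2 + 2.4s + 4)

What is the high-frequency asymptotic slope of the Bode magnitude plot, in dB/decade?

-40 dB/decade

Each pole contributes −20 dB/decade at high frequency; each zero contributes +20 dB/decade.
Net: 0 zero(s) − 2 pole(s) → -40 dB/decade.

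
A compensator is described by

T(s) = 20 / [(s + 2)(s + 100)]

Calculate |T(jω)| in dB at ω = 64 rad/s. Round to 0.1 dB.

At s = jω = j64:
pole (s+2): 2 + j64 → |·| = √(2²+64²) = √4100 ≈ 64.031, ∠ = arctan(64/2) ≈ 88.21°
pole (s+100): 100 + j64 → |·| = √(100²+64²) = √14096 ≈ 118.73, ∠ = arctan(64/100) ≈ 32.62°
|T| = 20 / 7602.4 ≈ 0.0026307
Gain = 20 log₁₀(0.0026307) ≈ -51.60 dB

-51.6 dB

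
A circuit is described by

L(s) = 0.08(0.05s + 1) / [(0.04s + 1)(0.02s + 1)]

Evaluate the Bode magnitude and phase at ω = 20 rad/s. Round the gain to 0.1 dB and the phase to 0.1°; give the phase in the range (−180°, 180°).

At ω = 20 rad/s:
zero (1 + j20·0.05) = 1 + j1 → |·| ≈ 1.4142, ∠ ≈ 45.00°
pole (1 + j20·0.04) = 1 + j0.8 → |·| ≈ 1.2806, ∠ ≈ 38.66°
pole (1 + j20·0.02) = 1 + j0.4 → |·| ≈ 1.077, ∠ ≈ 21.80°
|L| = 0.08 · 1.4142 / (1.2806 · 1.077) ≈ 0.08203
Gain = 20 log₁₀(0.08203) ≈ -21.72 dB
∠L = (45.00°) − (38.66° + 21.80°) = -15.46°

-21.7 dB, -15.5°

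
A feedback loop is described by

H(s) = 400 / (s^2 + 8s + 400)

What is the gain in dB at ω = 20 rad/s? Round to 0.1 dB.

At s = jω = j20:
quadratic: (j20)² + 8·j20 + 400 = 0 + j160 → |·| ≈ 160, ∠ ≈ 90.00°
|H| = 400 / 160 ≈ 2.5
Gain = 20 log₁₀(2.5) ≈ 7.96 dB

8.0 dB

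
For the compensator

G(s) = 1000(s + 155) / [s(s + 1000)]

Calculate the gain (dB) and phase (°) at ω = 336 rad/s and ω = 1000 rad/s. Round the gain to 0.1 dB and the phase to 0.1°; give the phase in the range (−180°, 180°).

ω = 336: 0.4 dB, -43.3°; ω = 1000: -2.9 dB, -53.8°

At s = jω = j336:
zero (s+155): 155 + j336 → |·| = √(155²+336²) = √136921 ≈ 370.03, ∠ = arctan(336/155) ≈ 65.24°
pole (s+1000): 1000 + j336 → |·| = √(1000²+336²) = √1112896 ≈ 1054.9, ∠ = arctan(336/1000) ≈ 18.57°
pole at origin: |s| = 336, ∠ = 90.00° (in denominator)
|G| = 1000 · 370.03 / 3.5445e+05 ≈ 1.044
Gain = 20 log₁₀(1.044) ≈ 0.37 dB
∠G = 65.24° − 108.57° = -43.33°

At s = jω = j1000:
zero (s+155): 155 + j1000 → |·| = √(155²+1000²) = √1024025 ≈ 1011.9, ∠ = arctan(1000/155) ≈ 81.19°
pole (s+1000): 1000 + j1000 → |·| = √(1000²+1000²) = √2000000 ≈ 1414.2, ∠ = arctan(1000/1000) ≈ 45.00°
pole at origin: |s| = 1000, ∠ = 90.00° (in denominator)
|G| = 1000 · 1011.9 / 1.4142e+06 ≈ 0.71553
Gain = 20 log₁₀(0.71553) ≈ -2.91 dB
∠G = 81.19° − 135.00° = -53.81°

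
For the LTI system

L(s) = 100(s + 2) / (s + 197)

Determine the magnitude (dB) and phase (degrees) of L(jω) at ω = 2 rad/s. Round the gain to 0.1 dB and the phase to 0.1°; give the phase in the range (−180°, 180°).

At s = jω = j2:
zero (s+2): 2 + j2 → |·| = √(2²+2²) = √8 ≈ 2.8284, ∠ = arctan(2/2) ≈ 45.00°
pole (s+197): 197 + j2 → |·| = √(197²+2²) = √38813 ≈ 197.01, ∠ = arctan(2/197) ≈ 0.58°
|L| = 100 · 2.8284 / 197.01 ≈ 1.4357
Gain = 20 log₁₀(1.4357) ≈ 3.14 dB
∠L = 45.00° − 0.58° = 44.42°

3.1 dB, 44.4°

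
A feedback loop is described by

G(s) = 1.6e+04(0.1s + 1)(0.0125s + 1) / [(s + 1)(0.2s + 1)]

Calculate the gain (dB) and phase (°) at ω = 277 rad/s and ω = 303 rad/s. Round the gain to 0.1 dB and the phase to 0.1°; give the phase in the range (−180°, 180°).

ω = 277: 40.4 dB, -16.9°; ω = 303: 40.3 dB, -15.5°

At ω = 277 rad/s:
zero (1 + j277·0.1) = 1 + j27.7 → |·| ≈ 27.718, ∠ ≈ 87.93°
zero (1 + j277·0.0125) = 1 + j3.4625 → |·| ≈ 3.604, ∠ ≈ 73.89°
pole (1 + j277·1) = 1 + j277 → |·| ≈ 277, ∠ ≈ 89.79°
pole (1 + j277·0.2) = 1 + j55.4 → |·| ≈ 55.409, ∠ ≈ 88.97°
|G| = 1.6e+04 · 27.718 · 3.604 / (277 · 55.409) ≈ 104.14
Gain = 20 log₁₀(104.14) ≈ 40.35 dB
∠G = (87.93° + 73.89°) − (89.79° + 88.97°) = -16.94°

At ω = 303 rad/s:
zero (1 + j303·0.1) = 1 + j30.3 → |·| ≈ 30.316, ∠ ≈ 88.11°
zero (1 + j303·0.0125) = 1 + j3.7875 → |·| ≈ 3.9173, ∠ ≈ 75.21°
pole (1 + j303·1) = 1 + j303 → |·| ≈ 303, ∠ ≈ 89.81°
pole (1 + j303·0.2) = 1 + j60.6 → |·| ≈ 60.608, ∠ ≈ 89.05°
|G| = 1.6e+04 · 30.316 · 3.9173 / (303 · 60.608) ≈ 103.47
Gain = 20 log₁₀(103.47) ≈ 40.30 dB
∠G = (88.11° + 75.21°) − (89.81° + 89.05°) = -15.54°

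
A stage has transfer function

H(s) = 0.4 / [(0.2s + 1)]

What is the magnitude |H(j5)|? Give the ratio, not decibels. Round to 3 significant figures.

At ω = 5 rad/s:
pole (1 + j5·0.2) = 1 + j1 → |·| ≈ 1.4142, ∠ ≈ 45.00°
|H| = 0.4 · 1 / (1.4142) ≈ 0.28285

0.283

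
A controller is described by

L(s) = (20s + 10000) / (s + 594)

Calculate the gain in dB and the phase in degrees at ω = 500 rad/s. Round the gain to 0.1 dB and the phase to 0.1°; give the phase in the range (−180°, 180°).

25.2 dB, 4.9°

Substitute s = j500:
Numerator: 20(j500) + 10000 = 10000 + j10000
Denominator: (j500) + 594 = 594 + j500
|N| = √(10000² + 10000²) ≈ 14142, ∠N ≈ 45.00°
|D| = √(594² + 500²) ≈ 776.43, ∠D ≈ 40.09°
|L| = 14142 / 776.43 ≈ 18.214
Gain = 20 log₁₀(18.214) ≈ 25.21 dB
∠L = 45.00° − 40.09° = 4.91°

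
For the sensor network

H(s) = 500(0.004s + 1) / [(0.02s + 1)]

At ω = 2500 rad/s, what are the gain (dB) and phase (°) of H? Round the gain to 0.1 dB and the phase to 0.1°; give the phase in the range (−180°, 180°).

40.0 dB, -4.6°

At ω = 2500 rad/s:
zero (1 + j2500·0.004) = 1 + j10 → |·| ≈ 10.05, ∠ ≈ 84.29°
pole (1 + j2500·0.02) = 1 + j50 → |·| ≈ 50.01, ∠ ≈ 88.85°
|H| = 500 · 10.05 / (50.01) ≈ 100.48
Gain = 20 log₁₀(100.48) ≈ 40.04 dB
∠H = (84.29°) − (88.85°) = -4.56°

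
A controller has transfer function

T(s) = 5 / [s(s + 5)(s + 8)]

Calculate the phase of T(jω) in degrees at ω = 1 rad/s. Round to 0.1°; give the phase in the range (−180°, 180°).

At s = jω = j1:
pole (s+5): 5 + j1 → |·| = √(5²+1²) = √26 ≈ 5.099, ∠ = arctan(1/5) ≈ 11.31°
pole (s+8): 8 + j1 → |·| = √(8²+1²) = √65 ≈ 8.0623, ∠ = arctan(1/8) ≈ 7.13°
pole at origin: |s| = 1, ∠ = 90.00° (in denominator)
∠T = 0.00° − 108.44° = -108.44°

-108.4°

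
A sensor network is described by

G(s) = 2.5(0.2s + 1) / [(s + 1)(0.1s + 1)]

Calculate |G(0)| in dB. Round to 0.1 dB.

G(0) = 2.5 · 1 / 1 = 2.5
20 log₁₀(2.5) ≈ 7.96 dB

8.0 dB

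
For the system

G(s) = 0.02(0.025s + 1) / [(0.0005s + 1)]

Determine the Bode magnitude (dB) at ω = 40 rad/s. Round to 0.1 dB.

-31.0 dB

At ω = 40 rad/s:
zero (1 + j40·0.025) = 1 + j1 → |·| ≈ 1.4142, ∠ ≈ 45.00°
pole (1 + j40·0.0005) = 1 + j0.02 → |·| ≈ 1.0002, ∠ ≈ 1.15°
|G| = 0.02 · 1.4142 / (1.0002) ≈ 0.028278
Gain = 20 log₁₀(0.028278) ≈ -30.97 dB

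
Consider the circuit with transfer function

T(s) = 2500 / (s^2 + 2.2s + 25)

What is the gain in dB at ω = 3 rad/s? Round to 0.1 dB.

43.2 dB

At s = jω = j3:
quadratic: (j3)² + 2.2·j3 + 25 = 16 + j6.6 → |·| ≈ 17.308, ∠ ≈ 22.42°
|T| = 2500 / 17.308 ≈ 144.44
Gain = 20 log₁₀(144.44) ≈ 43.19 dB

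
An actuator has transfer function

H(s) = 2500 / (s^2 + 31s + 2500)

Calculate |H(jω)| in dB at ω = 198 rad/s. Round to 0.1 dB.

-23.5 dB

At s = jω = j198:
quadratic: (j198)² + 31·j198 + 2500 = -36704 + j6138 → |·| ≈ 37214, ∠ ≈ 170.51°
|H| = 2500 / 37214 ≈ 0.067179
Gain = 20 log₁₀(0.067179) ≈ -23.46 dB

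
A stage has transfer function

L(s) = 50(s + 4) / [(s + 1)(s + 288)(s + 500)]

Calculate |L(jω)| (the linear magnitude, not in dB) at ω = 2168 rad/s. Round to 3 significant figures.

At s = jω = j2168:
zero (s+4): 4 + j2168 → |·| = √(4²+2168²) = √4700240 ≈ 2168, ∠ = arctan(2168/4) ≈ 89.89°
pole (s+1): 1 + j2168 → |·| = √(1²+2168²) = √4700225 ≈ 2168, ∠ = arctan(2168/1) ≈ 89.97°
pole (s+288): 288 + j2168 → |·| = √(288²+2168²) = √4783168 ≈ 2187, ∠ = arctan(2168/288) ≈ 82.43°
pole (s+500): 500 + j2168 → |·| = √(500²+2168²) = √4950224 ≈ 2224.9, ∠ = arctan(2168/500) ≈ 77.01°
|L| = 50 · 2168 / 1.0549e+10 ≈ 1.0276e-05

1.03e-05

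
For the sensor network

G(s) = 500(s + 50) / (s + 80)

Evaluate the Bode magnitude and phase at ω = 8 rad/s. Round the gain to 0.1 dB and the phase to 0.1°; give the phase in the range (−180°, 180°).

At s = jω = j8:
zero (s+50): 50 + j8 → |·| = √(50²+8²) = √2564 ≈ 50.636, ∠ = arctan(8/50) ≈ 9.09°
pole (s+80): 80 + j8 → |·| = √(80²+8²) = √6464 ≈ 80.399, ∠ = arctan(8/80) ≈ 5.71°
|G| = 500 · 50.636 / 80.399 ≈ 314.9
Gain = 20 log₁₀(314.9) ≈ 49.96 dB
∠G = 9.09° − 5.71° = 3.38°

50.0 dB, 3.4°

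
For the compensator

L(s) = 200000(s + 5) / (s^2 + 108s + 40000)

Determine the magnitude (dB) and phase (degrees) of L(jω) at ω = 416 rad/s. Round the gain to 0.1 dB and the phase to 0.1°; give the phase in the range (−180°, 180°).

55.5 dB, -72.0°

At s = jω = j416:
zero (s+5): 5 + j416 → |·| = √(5²+416²) = √173081 ≈ 416.03, ∠ = arctan(416/5) ≈ 89.31°
quadratic: (j416)² + 108·j416 + 40000 = -133056 + j44928 → |·| ≈ 1.4044e+05, ∠ ≈ 161.34°
|L| = 200000 · 416.03 / 1.4044e+05 ≈ 592.47
Gain = 20 log₁₀(592.47) ≈ 55.45 dB
∠L = 89.31° − 161.34° = -72.03°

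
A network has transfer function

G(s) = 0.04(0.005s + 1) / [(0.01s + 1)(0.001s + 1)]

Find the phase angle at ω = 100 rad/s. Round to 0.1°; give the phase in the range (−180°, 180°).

At ω = 100 rad/s:
zero (1 + j100·0.005) = 1 + j0.5 → |·| ≈ 1.118, ∠ ≈ 26.57°
pole (1 + j100·0.01) = 1 + j1 → |·| ≈ 1.4142, ∠ ≈ 45.00°
pole (1 + j100·0.001) = 1 + j0.1 → |·| ≈ 1.005, ∠ ≈ 5.71°
∠G = (26.57°) − (45.00° + 5.71°) = -24.14°

-24.1°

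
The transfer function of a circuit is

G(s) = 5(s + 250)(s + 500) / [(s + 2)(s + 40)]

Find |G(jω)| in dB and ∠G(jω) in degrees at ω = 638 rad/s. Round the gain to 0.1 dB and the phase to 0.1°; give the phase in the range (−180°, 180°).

At s = jω = j638:
zero (s+250): 250 + j638 → |·| = √(250²+638²) = √469544 ≈ 685.23, ∠ = arctan(638/250) ≈ 68.60°
zero (s+500): 500 + j638 → |·| = √(500²+638²) = √657044 ≈ 810.58, ∠ = arctan(638/500) ≈ 51.91°
pole (s+2): 2 + j638 → |·| = √(2²+638²) = √407048 ≈ 638, ∠ = arctan(638/2) ≈ 89.82°
pole (s+40): 40 + j638 → |·| = √(40²+638²) = √408644 ≈ 639.25, ∠ = arctan(638/40) ≈ 86.41°
|G| = 5 · 5.5543e+05 / 4.0784e+05 ≈ 6.8094
Gain = 20 log₁₀(6.8094) ≈ 16.66 dB
∠G = 120.51° − 176.23° = -55.72°

16.7 dB, -55.7°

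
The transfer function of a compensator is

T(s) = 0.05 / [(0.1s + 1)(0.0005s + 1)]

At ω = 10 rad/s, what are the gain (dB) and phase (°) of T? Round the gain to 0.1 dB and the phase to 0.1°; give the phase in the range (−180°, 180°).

At ω = 10 rad/s:
pole (1 + j10·0.1) = 1 + j1 → |·| ≈ 1.4142, ∠ ≈ 45.00°
pole (1 + j10·0.0005) = 1 + j0.005 → |·| ≈ 1, ∠ ≈ 0.29°
|T| = 0.05 · 1 / (1.4142 · 1) ≈ 0.035356
Gain = 20 log₁₀(0.035356) ≈ -29.03 dB
∠T = (0°) − (45.00° + 0.29°) = -45.29°

-29.0 dB, -45.3°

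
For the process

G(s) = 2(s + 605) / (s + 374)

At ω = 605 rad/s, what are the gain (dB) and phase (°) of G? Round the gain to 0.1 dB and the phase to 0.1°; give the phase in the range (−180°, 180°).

At s = jω = j605:
zero (s+605): 605 + j605 → |·| = √(605²+605²) = √732050 ≈ 855.6, ∠ = arctan(605/605) ≈ 45.00°
pole (s+374): 374 + j605 → |·| = √(374²+605²) = √505901 ≈ 711.27, ∠ = arctan(605/374) ≈ 58.28°
|G| = 2 · 855.6 / 711.27 ≈ 2.4058
Gain = 20 log₁₀(2.4058) ≈ 7.63 dB
∠G = 45.00° − 58.28° = -13.28°

7.6 dB, -13.3°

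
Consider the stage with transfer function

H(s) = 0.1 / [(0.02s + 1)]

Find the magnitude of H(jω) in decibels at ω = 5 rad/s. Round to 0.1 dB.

-20.0 dB

At ω = 5 rad/s:
pole (1 + j5·0.02) = 1 + j0.1 → |·| ≈ 1.005, ∠ ≈ 5.71°
|H| = 0.1 · 1 / (1.005) ≈ 0.099502
Gain = 20 log₁₀(0.099502) ≈ -20.04 dB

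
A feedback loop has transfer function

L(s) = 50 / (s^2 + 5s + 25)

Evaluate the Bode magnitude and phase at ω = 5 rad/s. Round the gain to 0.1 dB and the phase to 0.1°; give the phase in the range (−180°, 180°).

At s = jω = j5:
quadratic: (j5)² + 5·j5 + 25 = 0 + j25 → |·| ≈ 25, ∠ ≈ 90.00°
|L| = 50 / 25 ≈ 2
Gain = 20 log₁₀(2) ≈ 6.02 dB
∠L = 0.00° − 90.00° = -90.00°

6.0 dB, -90.0°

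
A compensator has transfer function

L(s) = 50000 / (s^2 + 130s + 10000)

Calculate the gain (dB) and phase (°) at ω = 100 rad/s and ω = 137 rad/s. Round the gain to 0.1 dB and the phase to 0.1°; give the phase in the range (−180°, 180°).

At s = jω = j100:
quadratic: (j100)² + 130·j100 + 10000 = 0 + j13000 → |·| ≈ 13000, ∠ ≈ 90.00°
|L| = 50000 / 13000 ≈ 3.8462
Gain = 20 log₁₀(3.8462) ≈ 11.70 dB
∠L = 0.00° − 90.00° = -90.00°

At s = jω = j137:
quadratic: (j137)² + 130·j137 + 10000 = -8769 + j17810 → |·| ≈ 19852, ∠ ≈ 116.21°
|L| = 50000 / 19852 ≈ 2.5186
Gain = 20 log₁₀(2.5186) ≈ 8.02 dB
∠L = 0.00° − 116.21° = -116.21°

ω = 100: 11.7 dB, -90.0°; ω = 137: 8.0 dB, -116.2°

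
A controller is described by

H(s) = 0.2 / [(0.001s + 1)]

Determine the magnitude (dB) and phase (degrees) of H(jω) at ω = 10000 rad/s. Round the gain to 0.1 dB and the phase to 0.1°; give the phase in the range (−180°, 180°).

At ω = 10000 rad/s:
pole (1 + j10000·0.001) = 1 + j10 → |·| ≈ 10.05, ∠ ≈ 84.29°
|H| = 0.2 · 1 / (10.05) ≈ 0.0199
Gain = 20 log₁₀(0.0199) ≈ -34.02 dB
∠H = (0°) − (84.29°) = -84.29°

-34.0 dB, -84.3°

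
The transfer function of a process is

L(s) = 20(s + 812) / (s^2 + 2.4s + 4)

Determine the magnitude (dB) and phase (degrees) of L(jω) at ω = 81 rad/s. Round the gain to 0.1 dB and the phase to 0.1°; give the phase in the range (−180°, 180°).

7.9 dB, -172.6°

At s = jω = j81:
zero (s+812): 812 + j81 → |·| = √(812²+81²) = √665905 ≈ 816.03, ∠ = arctan(81/812) ≈ 5.70°
quadratic: (j81)² + 2.4·j81 + 4 = -6557 + j194.4 → |·| ≈ 6559.9, ∠ ≈ 178.30°
|L| = 20 · 816.03 / 6559.9 ≈ 2.4879
Gain = 20 log₁₀(2.4879) ≈ 7.92 dB
∠L = 5.70° − 178.30° = -172.60°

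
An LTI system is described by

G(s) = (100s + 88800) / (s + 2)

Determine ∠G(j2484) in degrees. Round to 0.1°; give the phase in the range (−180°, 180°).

Substitute s = j2484:
Numerator: 100(j2484) + 88800 = 88800 + j248400
Denominator: (j2484) + 2 = 2 + j2484
|N| = √(88800² + 248400²) ≈ 2.638e+05, ∠N ≈ 70.33°
|D| = √(2² + 2484²) ≈ 2484, ∠D ≈ 89.95°
∠G = 70.33° − 89.95° = -19.62°

-19.6°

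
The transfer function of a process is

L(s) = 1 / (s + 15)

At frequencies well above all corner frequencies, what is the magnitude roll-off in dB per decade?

Each pole contributes −20 dB/decade at high frequency; each zero contributes +20 dB/decade.
Net: 0 zero(s) − 1 pole(s) → -20 dB/decade.

-20 dB/decade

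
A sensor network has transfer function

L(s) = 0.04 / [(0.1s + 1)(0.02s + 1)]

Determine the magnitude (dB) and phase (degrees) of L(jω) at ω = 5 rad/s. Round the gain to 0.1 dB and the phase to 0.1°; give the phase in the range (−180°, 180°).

-29.0 dB, -32.3°

At ω = 5 rad/s:
pole (1 + j5·0.1) = 1 + j0.5 → |·| ≈ 1.118, ∠ ≈ 26.57°
pole (1 + j5·0.02) = 1 + j0.1 → |·| ≈ 1.005, ∠ ≈ 5.71°
|L| = 0.04 · 1 / (1.118 · 1.005) ≈ 0.0356
Gain = 20 log₁₀(0.0356) ≈ -28.97 dB
∠L = (0°) − (26.57° + 5.71°) = -32.28°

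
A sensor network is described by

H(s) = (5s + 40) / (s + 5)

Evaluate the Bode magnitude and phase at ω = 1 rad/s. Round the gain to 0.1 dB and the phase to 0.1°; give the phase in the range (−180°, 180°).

Substitute s = j1:
Numerator: 5(j1) + 40 = 40 + j5
Denominator: (j1) + 5 = 5 + j1
|N| = √(40² + 5²) ≈ 40.311, ∠N ≈ 7.13°
|D| = √(5² + 1²) ≈ 5.099, ∠D ≈ 11.31°
|H| = 40.311 / 5.099 ≈ 7.9057
Gain = 20 log₁₀(7.9057) ≈ 17.96 dB
∠H = 7.13° − 11.31° = -4.18°

18.0 dB, -4.2°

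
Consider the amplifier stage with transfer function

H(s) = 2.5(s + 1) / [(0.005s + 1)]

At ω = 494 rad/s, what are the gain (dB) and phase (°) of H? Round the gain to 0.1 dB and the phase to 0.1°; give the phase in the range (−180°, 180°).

53.3 dB, 21.9°

At ω = 494 rad/s:
zero (1 + j494·1) = 1 + j494 → |·| ≈ 494, ∠ ≈ 89.88°
pole (1 + j494·0.005) = 1 + j2.47 → |·| ≈ 2.6648, ∠ ≈ 67.96°
|H| = 2.5 · 494 / (2.6648) ≈ 463.45
Gain = 20 log₁₀(463.45) ≈ 53.32 dB
∠H = (89.88°) − (67.96°) = 21.92°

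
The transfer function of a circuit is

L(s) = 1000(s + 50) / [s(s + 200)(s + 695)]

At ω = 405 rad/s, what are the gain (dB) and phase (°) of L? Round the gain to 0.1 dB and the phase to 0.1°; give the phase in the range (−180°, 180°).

-51.1 dB, -101.0°

At s = jω = j405:
zero (s+50): 50 + j405 → |·| = √(50²+405²) = √166525 ≈ 408.07, ∠ = arctan(405/50) ≈ 82.96°
pole (s+200): 200 + j405 → |·| = √(200²+405²) = √204025 ≈ 451.69, ∠ = arctan(405/200) ≈ 63.72°
pole (s+695): 695 + j405 → |·| = √(695²+405²) = √647050 ≈ 804.39, ∠ = arctan(405/695) ≈ 30.23°
pole at origin: |s| = 405, ∠ = 90.00° (in denominator)
|L| = 1000 · 408.07 / 1.4715e+08 ≈ 0.0027732
Gain = 20 log₁₀(0.0027732) ≈ -51.14 dB
∠L = 82.96° − 183.95° = -100.99°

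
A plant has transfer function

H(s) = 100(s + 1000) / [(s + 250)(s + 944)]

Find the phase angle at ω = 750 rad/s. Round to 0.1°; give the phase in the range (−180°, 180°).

-73.2°

At s = jω = j750:
zero (s+1000): 1000 + j750 → |·| = √(1000²+750²) = √1562500 ≈ 1250, ∠ = arctan(750/1000) ≈ 36.87°
pole (s+250): 250 + j750 → |·| = √(250²+750²) = √625000 ≈ 790.57, ∠ = arctan(750/250) ≈ 71.57°
pole (s+944): 944 + j750 → |·| = √(944²+750²) = √1453636 ≈ 1205.7, ∠ = arctan(750/944) ≈ 38.47°
∠H = 36.87° − 110.04° = -73.17°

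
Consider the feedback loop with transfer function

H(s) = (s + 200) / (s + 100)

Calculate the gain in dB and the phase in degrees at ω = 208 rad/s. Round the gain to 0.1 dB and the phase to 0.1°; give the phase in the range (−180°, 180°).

Substitute s = j208:
Numerator: (j208) + 200 = 200 + j208
Denominator: (j208) + 100 = 100 + j208
|N| = √(200² + 208²) ≈ 288.56, ∠N ≈ 46.12°
|D| = √(100² + 208²) ≈ 230.79, ∠D ≈ 64.32°
|H| = 288.56 / 230.79 ≈ 1.2503
Gain = 20 log₁₀(1.2503) ≈ 1.94 dB
∠H = 46.12° − 64.32° = -18.20°

1.9 dB, -18.2°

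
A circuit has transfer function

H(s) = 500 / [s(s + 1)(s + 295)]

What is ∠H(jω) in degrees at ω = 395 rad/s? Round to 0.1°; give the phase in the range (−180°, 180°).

126.9°

At s = jω = j395:
pole (s+1): 1 + j395 → |·| = √(1²+395²) = √156026 ≈ 395, ∠ = arctan(395/1) ≈ 89.85°
pole (s+295): 295 + j395 → |·| = √(295²+395²) = √243050 ≈ 493, ∠ = arctan(395/295) ≈ 53.25°
pole at origin: |s| = 395, ∠ = 90.00° (in denominator)
∠H = 0.00° − 233.10° = -233.10° ≡ 126.90° (principal value)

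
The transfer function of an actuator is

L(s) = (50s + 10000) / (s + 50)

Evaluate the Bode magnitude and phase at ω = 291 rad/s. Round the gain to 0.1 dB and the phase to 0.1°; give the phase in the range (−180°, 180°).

35.5 dB, -24.8°

Substitute s = j291:
Numerator: 50(j291) + 10000 = 10000 + j14550
Denominator: (j291) + 50 = 50 + j291
|N| = √(10000² + 14550²) ≈ 17655, ∠N ≈ 55.50°
|D| = √(50² + 291²) ≈ 295.26, ∠D ≈ 80.25°
|L| = 17655 / 295.26 ≈ 59.795
Gain = 20 log₁₀(59.795) ≈ 35.53 dB
∠L = 55.50° − 80.25° = -24.75°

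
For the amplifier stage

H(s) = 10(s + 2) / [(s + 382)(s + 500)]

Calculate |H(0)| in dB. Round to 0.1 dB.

-79.6 dB

H(0) = 10·2 / (382·500) ≈ 0.00010471
20 log₁₀(0.00010471) ≈ -79.60 dB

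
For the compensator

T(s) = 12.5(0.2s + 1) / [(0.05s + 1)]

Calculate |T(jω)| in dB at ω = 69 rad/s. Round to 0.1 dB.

33.7 dB

At ω = 69 rad/s:
zero (1 + j69·0.2) = 1 + j13.8 → |·| ≈ 13.836, ∠ ≈ 85.86°
pole (1 + j69·0.05) = 1 + j3.45 → |·| ≈ 3.592, ∠ ≈ 73.84°
|T| = 12.5 · 13.836 / (3.592) ≈ 48.149
Gain = 20 log₁₀(48.149) ≈ 33.65 dB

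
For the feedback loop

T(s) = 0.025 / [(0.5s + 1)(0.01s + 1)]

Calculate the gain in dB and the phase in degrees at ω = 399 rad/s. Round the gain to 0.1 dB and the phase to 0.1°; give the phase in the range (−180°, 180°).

At ω = 399 rad/s:
pole (1 + j399·0.5) = 1 + j199.5 → |·| ≈ 199.5, ∠ ≈ 89.71°
pole (1 + j399·0.01) = 1 + j3.99 → |·| ≈ 4.1134, ∠ ≈ 75.93°
|T| = 0.025 · 1 / (199.5 · 4.1134) ≈ 3.0465e-05
Gain = 20 log₁₀(3.0465e-05) ≈ -90.32 dB
∠T = (0°) − (89.71° + 75.93°) = -165.64°

-90.3 dB, -165.6°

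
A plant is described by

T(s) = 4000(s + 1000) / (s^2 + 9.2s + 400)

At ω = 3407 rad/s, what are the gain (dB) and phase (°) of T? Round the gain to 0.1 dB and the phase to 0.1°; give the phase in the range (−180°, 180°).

1.8 dB, -106.2°

At s = jω = j3407:
zero (s+1000): 1000 + j3407 → |·| = √(1000²+3407²) = √12607649 ≈ 3550.7, ∠ = arctan(3407/1000) ≈ 73.64°
quadratic: (j3407)² + 9.2·j3407 + 400 = -11607249 + j31344.4 → |·| ≈ 1.1607e+07, ∠ ≈ 179.85°
|T| = 4000 · 3550.7 / 1.1607e+07 ≈ 1.2236
Gain = 20 log₁₀(1.2236) ≈ 1.75 dB
∠T = 73.64° − 179.85° = -106.21°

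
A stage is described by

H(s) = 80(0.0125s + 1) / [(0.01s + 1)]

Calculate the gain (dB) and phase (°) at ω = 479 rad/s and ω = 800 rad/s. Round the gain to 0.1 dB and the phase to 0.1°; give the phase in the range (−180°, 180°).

ω = 479: 39.9 dB, 2.3°; ω = 800: 40.0 dB, 1.4°

At ω = 479 rad/s:
zero (1 + j479·0.0125) = 1 + j5.9875 → |·| ≈ 6.0704, ∠ ≈ 80.52°
pole (1 + j479·0.01) = 1 + j4.79 → |·| ≈ 4.8933, ∠ ≈ 78.21°
|H| = 80 · 6.0704 / (4.8933) ≈ 99.244
Gain = 20 log₁₀(99.244) ≈ 39.93 dB
∠H = (80.52°) − (78.21°) = 2.31°

At ω = 800 rad/s:
zero (1 + j800·0.0125) = 1 + j10 → |·| ≈ 10.05, ∠ ≈ 84.29°
pole (1 + j800·0.01) = 1 + j8 → |·| ≈ 8.0623, ∠ ≈ 82.87°
|H| = 80 · 10.05 / (8.0623) ≈ 99.723
Gain = 20 log₁₀(99.723) ≈ 39.98 dB
∠H = (84.29°) − (82.87°) = 1.42°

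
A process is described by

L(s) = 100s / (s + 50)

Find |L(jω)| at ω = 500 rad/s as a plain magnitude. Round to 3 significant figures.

99.5

At s = jω = j500:
zero at origin: s = j500 → |·| = 500, ∠ = 90.00°
pole (s+50): 50 + j500 → |·| = √(50²+500²) = √252500 ≈ 502.49, ∠ = arctan(500/50) ≈ 84.29°
|L| = 100 · 500 / 502.49 ≈ 99.504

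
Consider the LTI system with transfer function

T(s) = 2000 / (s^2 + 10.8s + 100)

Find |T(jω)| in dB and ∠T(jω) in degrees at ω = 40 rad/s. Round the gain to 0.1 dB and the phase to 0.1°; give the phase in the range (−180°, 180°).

2.2 dB, -163.9°

At s = jω = j40:
quadratic: (j40)² + 10.8·j40 + 100 = -1500 + j432 → |·| ≈ 1561, ∠ ≈ 163.93°
|T| = 2000 / 1561 ≈ 1.2812
Gain = 20 log₁₀(1.2812) ≈ 2.15 dB
∠T = 0.00° − 163.93° = -163.93°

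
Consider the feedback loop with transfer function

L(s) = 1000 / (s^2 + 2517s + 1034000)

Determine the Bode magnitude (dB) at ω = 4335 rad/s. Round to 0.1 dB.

Substitute s = j4335:
Numerator: 1000 = 1000 + j0
Denominator: (j4335)^2 + 2517(j4335) + 1034000 = -17758225 + j10911195
|N| = √(1000² + 0²) ≈ 1000, ∠N ≈ 0.00°
|D| = √(17758225² + 10911195²) ≈ 2.0842e+07, ∠D ≈ 148.43°
|L| = 1000 / 2.0842e+07 ≈ 4.798e-05
Gain = 20 log₁₀(4.798e-05) ≈ -86.38 dB

-86.4 dB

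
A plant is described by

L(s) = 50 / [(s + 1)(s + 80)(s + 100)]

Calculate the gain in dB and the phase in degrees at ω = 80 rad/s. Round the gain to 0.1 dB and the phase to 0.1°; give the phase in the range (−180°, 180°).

At s = jω = j80:
pole (s+1): 1 + j80 → |·| = √(1²+80²) = √6401 ≈ 80.006, ∠ = arctan(80/1) ≈ 89.28°
pole (s+80): 80 + j80 → |·| = √(80²+80²) = √12800 ≈ 113.14, ∠ = arctan(80/80) ≈ 45.00°
pole (s+100): 100 + j80 → |·| = √(100²+80²) = √16400 ≈ 128.06, ∠ = arctan(80/100) ≈ 38.66°
|L| = 50 / 1.1592e+06 ≈ 4.3133e-05
Gain = 20 log₁₀(4.3133e-05) ≈ -87.30 dB
∠L = 0.00° − 172.94° = -172.94°

-87.3 dB, -172.9°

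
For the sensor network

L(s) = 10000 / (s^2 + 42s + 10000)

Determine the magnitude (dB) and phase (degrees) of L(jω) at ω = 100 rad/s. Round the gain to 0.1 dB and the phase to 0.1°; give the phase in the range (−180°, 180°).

At s = jω = j100:
quadratic: (j100)² + 42·j100 + 10000 = 0 + j4200 → |·| ≈ 4200, ∠ ≈ 90.00°
|L| = 10000 / 4200 ≈ 2.381
Gain = 20 log₁₀(2.381) ≈ 7.54 dB
∠L = 0.00° − 90.00° = -90.00°

7.5 dB, -90.0°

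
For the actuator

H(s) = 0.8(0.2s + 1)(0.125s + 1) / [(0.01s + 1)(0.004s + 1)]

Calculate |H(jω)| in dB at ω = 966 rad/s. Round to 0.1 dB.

53.7 dB

At ω = 966 rad/s:
zero (1 + j966·0.2) = 1 + j193.2 → |·| ≈ 193.2, ∠ ≈ 89.70°
zero (1 + j966·0.125) = 1 + j120.75 → |·| ≈ 120.75, ∠ ≈ 89.53°
pole (1 + j966·0.01) = 1 + j9.66 → |·| ≈ 9.7116, ∠ ≈ 84.09°
pole (1 + j966·0.004) = 1 + j3.864 → |·| ≈ 3.9913, ∠ ≈ 75.49°
|H| = 0.8 · 193.2 · 120.75 / (9.7116 · 3.9913) ≈ 481.48
Gain = 20 log₁₀(481.48) ≈ 53.65 dB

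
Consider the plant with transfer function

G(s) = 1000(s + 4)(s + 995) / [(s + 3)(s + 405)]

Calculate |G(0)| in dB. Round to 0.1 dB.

70.3 dB

G(0) = 1000·4·995 / (3·405) ≈ 3275.7
20 log₁₀(3275.7) ≈ 70.31 dB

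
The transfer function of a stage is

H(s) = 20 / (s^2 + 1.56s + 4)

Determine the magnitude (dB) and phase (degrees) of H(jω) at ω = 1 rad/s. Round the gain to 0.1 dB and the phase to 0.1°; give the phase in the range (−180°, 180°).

At s = jω = j1:
quadratic: (j1)² + 1.56·j1 + 4 = 3 + j1.56 → |·| ≈ 3.3814, ∠ ≈ 27.47°
|H| = 20 / 3.3814 ≈ 5.9147
Gain = 20 log₁₀(5.9147) ≈ 15.44 dB
∠H = 0.00° − 27.47° = -27.47°

15.4 dB, -27.5°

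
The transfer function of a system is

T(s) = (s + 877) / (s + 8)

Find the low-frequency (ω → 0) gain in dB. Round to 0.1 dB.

40.8 dB

T(0) = 1·877 / (8) ≈ 109.62
20 log₁₀(109.62) ≈ 40.80 dB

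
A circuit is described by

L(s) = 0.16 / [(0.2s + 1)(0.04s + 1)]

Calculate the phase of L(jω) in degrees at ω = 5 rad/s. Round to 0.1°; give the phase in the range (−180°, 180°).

At ω = 5 rad/s:
pole (1 + j5·0.2) = 1 + j1 → |·| ≈ 1.4142, ∠ ≈ 45.00°
pole (1 + j5·0.04) = 1 + j0.2 → |·| ≈ 1.0198, ∠ ≈ 11.31°
∠L = (0°) − (45.00° + 11.31°) = -56.31°

-56.3°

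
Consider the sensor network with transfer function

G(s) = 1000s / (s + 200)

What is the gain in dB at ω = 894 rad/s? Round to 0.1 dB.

At s = jω = j894:
zero at origin: s = j894 → |·| = 894, ∠ = 90.00°
pole (s+200): 200 + j894 → |·| = √(200²+894²) = √839236 ≈ 916.1, ∠ = arctan(894/200) ≈ 77.39°
|G| = 1000 · 894 / 916.1 ≈ 975.88
Gain = 20 log₁₀(975.88) ≈ 59.79 dB

59.8 dB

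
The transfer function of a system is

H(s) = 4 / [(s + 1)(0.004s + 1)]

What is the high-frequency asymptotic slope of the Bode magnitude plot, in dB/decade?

Each pole contributes −20 dB/decade at high frequency; each zero contributes +20 dB/decade.
Net: 0 zero(s) − 2 pole(s) → -40 dB/decade.

-40 dB/decade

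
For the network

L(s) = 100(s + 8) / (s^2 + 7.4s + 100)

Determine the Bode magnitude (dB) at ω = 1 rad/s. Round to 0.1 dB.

At s = jω = j1:
zero (s+8): 8 + j1 → |·| = √(8²+1²) = √65 ≈ 8.0623, ∠ = arctan(1/8) ≈ 7.13°
quadratic: (j1)² + 7.4·j1 + 100 = 99 + j7.4 → |·| ≈ 99.276, ∠ ≈ 4.27°
|L| = 100 · 8.0623 / 99.276 ≈ 8.1211
Gain = 20 log₁₀(8.1211) ≈ 18.19 dB

18.2 dB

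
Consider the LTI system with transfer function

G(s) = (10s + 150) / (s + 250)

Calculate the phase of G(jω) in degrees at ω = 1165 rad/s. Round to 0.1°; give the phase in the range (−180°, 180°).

Substitute s = j1165:
Numerator: 10(j1165) + 150 = 150 + j11650
Denominator: (j1165) + 250 = 250 + j1165
|N| = √(150² + 11650²) ≈ 11651, ∠N ≈ 89.26°
|D| = √(250² + 1165²) ≈ 1191.5, ∠D ≈ 77.89°
∠G = 89.26° − 77.89° = 11.37°

11.4°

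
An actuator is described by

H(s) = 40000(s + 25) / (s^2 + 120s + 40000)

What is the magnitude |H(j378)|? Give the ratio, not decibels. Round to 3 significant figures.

At s = jω = j378:
zero (s+25): 25 + j378 → |·| = √(25²+378²) = √143509 ≈ 378.83, ∠ = arctan(378/25) ≈ 86.22°
quadratic: (j378)² + 120·j378 + 40000 = -102884 + j45360 → |·| ≈ 1.1244e+05, ∠ ≈ 156.21°
|H| = 40000 · 378.83 / 1.1244e+05 ≈ 134.77

135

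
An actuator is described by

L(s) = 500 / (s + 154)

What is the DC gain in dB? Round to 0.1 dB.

10.2 dB

L(0) = 500 / 154 ≈ 3.2468
20 log₁₀(3.2468) ≈ 10.23 dB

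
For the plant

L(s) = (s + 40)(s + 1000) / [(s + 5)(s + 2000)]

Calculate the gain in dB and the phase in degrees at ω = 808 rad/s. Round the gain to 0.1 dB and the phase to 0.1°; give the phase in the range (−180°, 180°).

At s = jω = j808:
zero (s+40): 40 + j808 → |·| = √(40²+808²) = √654464 ≈ 808.99, ∠ = arctan(808/40) ≈ 87.17°
zero (s+1000): 1000 + j808 → |·| = √(1000²+808²) = √1652864 ≈ 1285.6, ∠ = arctan(808/1000) ≈ 38.94°
pole (s+5): 5 + j808 → |·| = √(5²+808²) = √652889 ≈ 808.02, ∠ = arctan(808/5) ≈ 89.65°
pole (s+2000): 2000 + j808 → |·| = √(2000²+808²) = √4652864 ≈ 2157, ∠ = arctan(808/2000) ≈ 22.00°
|L| = 1 · 1.04e+06 / 1.7429e+06 ≈ 0.59671
Gain = 20 log₁₀(0.59671) ≈ -4.48 dB
∠L = 126.11° − 111.65° = 14.46°

-4.5 dB, 14.5°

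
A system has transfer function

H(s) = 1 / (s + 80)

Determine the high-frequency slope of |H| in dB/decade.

Each pole contributes −20 dB/decade at high frequency; each zero contributes +20 dB/decade.
Net: 0 zero(s) − 1 pole(s) → -20 dB/decade.

-20 dB/decade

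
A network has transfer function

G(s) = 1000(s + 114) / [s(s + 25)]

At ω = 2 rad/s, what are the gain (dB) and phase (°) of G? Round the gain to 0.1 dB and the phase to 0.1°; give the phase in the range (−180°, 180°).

67.1 dB, -93.6°

At s = jω = j2:
zero (s+114): 114 + j2 → |·| = √(114²+2²) = √13000 ≈ 114.02, ∠ = arctan(2/114) ≈ 1.01°
pole (s+25): 25 + j2 → |·| = √(25²+2²) = √629 ≈ 25.08, ∠ = arctan(2/25) ≈ 4.57°
pole at origin: |s| = 2, ∠ = 90.00° (in denominator)
|G| = 1000 · 114.02 / 50.16 ≈ 2273.1
Gain = 20 log₁₀(2273.1) ≈ 67.13 dB
∠G = 1.01° − 94.57° = -93.56°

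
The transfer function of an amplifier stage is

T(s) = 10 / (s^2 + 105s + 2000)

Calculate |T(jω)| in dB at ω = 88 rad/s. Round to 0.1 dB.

Substitute s = j88:
Numerator: 10 = 10 + j0
Denominator: (j88)^2 + 105(j88) + 2000 = -5744 + j9240
|N| = √(10² + 0²) ≈ 10, ∠N ≈ 0.00°
|D| = √(5744² + 9240²) ≈ 10880, ∠D ≈ 121.87°
|T| = 10 / 10880 ≈ 0.00091912
Gain = 20 log₁₀(0.00091912) ≈ -60.73 dB

-60.7 dB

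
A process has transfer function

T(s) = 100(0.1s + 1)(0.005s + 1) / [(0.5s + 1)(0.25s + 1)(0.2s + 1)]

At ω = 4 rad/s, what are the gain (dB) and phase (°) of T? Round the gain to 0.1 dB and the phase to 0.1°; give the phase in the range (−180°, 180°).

At ω = 4 rad/s:
zero (1 + j4·0.1) = 1 + j0.4 → |·| ≈ 1.077, ∠ ≈ 21.80°
zero (1 + j4·0.005) = 1 + j0.02 → |·| ≈ 1.0002, ∠ ≈ 1.15°
pole (1 + j4·0.5) = 1 + j2 → |·| ≈ 2.2361, ∠ ≈ 63.43°
pole (1 + j4·0.25) = 1 + j1 → |·| ≈ 1.4142, ∠ ≈ 45.00°
pole (1 + j4·0.2) = 1 + j0.8 → |·| ≈ 1.2806, ∠ ≈ 38.66°
|T| = 100 · 1.077 · 1.0002 / (2.2361 · 1.4142 · 1.2806) ≈ 26.6
Gain = 20 log₁₀(26.6) ≈ 28.50 dB
∠T = (21.80° + 1.15°) − (63.43° + 45.00° + 38.66°) = -124.14°

28.5 dB, -124.1°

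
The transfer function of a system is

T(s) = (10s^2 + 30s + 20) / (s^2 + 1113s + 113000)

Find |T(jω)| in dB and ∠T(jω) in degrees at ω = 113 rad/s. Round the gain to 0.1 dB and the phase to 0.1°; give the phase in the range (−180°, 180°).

-2.0 dB, 127.0°

Substitute s = j113:
Numerator: 10(j113)^2 + 30(j113) + 20 = -127670 + j3390
Denominator: (j113)^2 + 1113(j113) + 113000 = 100231 + j125769
|N| = √(127670² + 3390²) ≈ 1.2771e+05, ∠N ≈ 178.48°
|D| = √(100231² + 125769²) ≈ 1.6082e+05, ∠D ≈ 51.45°
|T| = 1.2771e+05 / 1.6082e+05 ≈ 0.79412
Gain = 20 log₁₀(0.79412) ≈ -2.00 dB
∠T = 178.48° − 51.45° = 127.03°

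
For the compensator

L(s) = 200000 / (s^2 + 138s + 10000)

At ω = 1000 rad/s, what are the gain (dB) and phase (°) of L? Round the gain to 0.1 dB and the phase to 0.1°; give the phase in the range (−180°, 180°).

-14.0 dB, -172.1°

At s = jω = j1000:
quadratic: (j1000)² + 138·j1000 + 10000 = -990000 + j138000 → |·| ≈ 9.9957e+05, ∠ ≈ 172.06°
|L| = 200000 / 9.9957e+05 ≈ 0.20009
Gain = 20 log₁₀(0.20009) ≈ -13.98 dB
∠L = 0.00° − 172.06° = -172.06°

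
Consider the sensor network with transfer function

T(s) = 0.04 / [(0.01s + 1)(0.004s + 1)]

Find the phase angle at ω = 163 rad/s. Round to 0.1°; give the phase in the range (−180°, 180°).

At ω = 163 rad/s:
pole (1 + j163·0.01) = 1 + j1.63 → |·| ≈ 1.9123, ∠ ≈ 58.47°
pole (1 + j163·0.004) = 1 + j0.652 → |·| ≈ 1.1938, ∠ ≈ 33.10°
∠T = (0°) − (58.47° + 33.10°) = -91.57°

-91.6°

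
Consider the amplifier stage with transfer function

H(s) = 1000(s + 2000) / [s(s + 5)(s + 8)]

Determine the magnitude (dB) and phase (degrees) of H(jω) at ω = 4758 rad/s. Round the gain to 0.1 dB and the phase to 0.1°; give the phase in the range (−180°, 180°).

At s = jω = j4758:
zero (s+2000): 2000 + j4758 → |·| = √(2000²+4758²) = √26638564 ≈ 5161.3, ∠ = arctan(4758/2000) ≈ 67.20°
pole (s+5): 5 + j4758 → |·| = √(5²+4758²) = √22638589 ≈ 4758, ∠ = arctan(4758/5) ≈ 89.94°
pole (s+8): 8 + j4758 → |·| = √(8²+4758²) = √22638628 ≈ 4758, ∠ = arctan(4758/8) ≈ 89.90°
pole at origin: |s| = 4758, ∠ = 90.00° (in denominator)
|H| = 1000 · 5161.3 / 1.0771e+11 ≈ 4.7918e-05
Gain = 20 log₁₀(4.7918e-05) ≈ -86.39 dB
∠H = 67.20° − 269.84° = -202.64° ≡ 157.36° (principal value)

-86.4 dB, 157.4°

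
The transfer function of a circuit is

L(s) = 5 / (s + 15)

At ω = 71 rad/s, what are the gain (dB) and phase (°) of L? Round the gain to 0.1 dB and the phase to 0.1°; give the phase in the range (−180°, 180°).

Substitute s = j71:
Numerator: 5 = 5 + j0
Denominator: (j71) + 15 = 15 + j71
|N| = √(5² + 0²) ≈ 5, ∠N ≈ 0.00°
|D| = √(15² + 71²) ≈ 72.567, ∠D ≈ 78.07°
|L| = 5 / 72.567 ≈ 0.068902
Gain = 20 log₁₀(0.068902) ≈ -23.24 dB
∠L = 0.00° − 78.07° = -78.07°

-23.2 dB, -78.1°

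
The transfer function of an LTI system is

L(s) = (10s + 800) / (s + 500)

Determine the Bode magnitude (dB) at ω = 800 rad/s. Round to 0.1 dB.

18.6 dB

Substitute s = j800:
Numerator: 10(j800) + 800 = 800 + j8000
Denominator: (j800) + 500 = 500 + j800
|N| = √(800² + 8000²) ≈ 8039.9, ∠N ≈ 84.29°
|D| = √(500² + 800²) ≈ 943.4, ∠D ≈ 57.99°
|L| = 8039.9 / 943.4 ≈ 8.5223
Gain = 20 log₁₀(8.5223) ≈ 18.61 dB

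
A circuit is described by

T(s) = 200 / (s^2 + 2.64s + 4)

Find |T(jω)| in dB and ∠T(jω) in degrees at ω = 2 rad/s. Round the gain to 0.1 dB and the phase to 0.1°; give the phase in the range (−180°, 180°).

At s = jω = j2:
quadratic: (j2)² + 2.64·j2 + 4 = 0 + j5.28 → |·| ≈ 5.28, ∠ ≈ 90.00°
|T| = 200 / 5.28 ≈ 37.879
Gain = 20 log₁₀(37.879) ≈ 31.57 dB
∠T = 0.00° − 90.00° = -90.00°

31.6 dB, -90.0°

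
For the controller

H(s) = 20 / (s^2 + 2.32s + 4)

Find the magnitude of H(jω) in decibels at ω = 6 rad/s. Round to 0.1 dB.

-4.8 dB

At s = jω = j6:
quadratic: (j6)² + 2.32·j6 + 4 = -32 + j13.92 → |·| ≈ 34.897, ∠ ≈ 156.49°
|H| = 20 / 34.897 ≈ 0.57312
Gain = 20 log₁₀(0.57312) ≈ -4.84 dB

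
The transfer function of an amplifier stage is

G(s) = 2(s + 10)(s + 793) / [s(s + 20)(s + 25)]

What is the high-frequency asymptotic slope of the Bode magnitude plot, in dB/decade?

Each pole contributes −20 dB/decade at high frequency; each zero contributes +20 dB/decade.
Net: 2 zero(s) − 3 pole(s) → -20 dB/decade.

-20 dB/decade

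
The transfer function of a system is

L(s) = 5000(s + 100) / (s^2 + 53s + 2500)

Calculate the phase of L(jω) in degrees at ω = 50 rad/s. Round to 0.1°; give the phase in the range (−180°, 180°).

At s = jω = j50:
zero (s+100): 100 + j50 → |·| = √(100²+50²) = √12500 ≈ 111.8, ∠ = arctan(50/100) ≈ 26.57°
quadratic: (j50)² + 53·j50 + 2500 = 0 + j2650 → |·| ≈ 2650, ∠ ≈ 90.00°
∠L = 26.57° − 90.00° = -63.43°

-63.4°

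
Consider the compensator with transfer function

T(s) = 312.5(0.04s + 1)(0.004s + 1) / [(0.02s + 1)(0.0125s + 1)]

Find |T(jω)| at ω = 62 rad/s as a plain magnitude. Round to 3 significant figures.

At ω = 62 rad/s:
zero (1 + j62·0.04) = 1 + j2.48 → |·| ≈ 2.674, ∠ ≈ 68.04°
zero (1 + j62·0.004) = 1 + j0.248 → |·| ≈ 1.0303, ∠ ≈ 13.93°
pole (1 + j62·0.02) = 1 + j1.24 → |·| ≈ 1.593, ∠ ≈ 51.12°
pole (1 + j62·0.0125) = 1 + j0.775 → |·| ≈ 1.2652, ∠ ≈ 37.78°
|T| = 312.5 · 2.674 · 1.0303 / (1.593 · 1.2652) ≈ 427.17

427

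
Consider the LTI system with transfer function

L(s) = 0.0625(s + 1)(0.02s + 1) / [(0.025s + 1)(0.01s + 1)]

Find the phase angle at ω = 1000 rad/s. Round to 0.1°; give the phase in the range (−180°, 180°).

At ω = 1000 rad/s:
zero (1 + j1000·1) = 1 + j1000 → |·| ≈ 1000, ∠ ≈ 89.94°
zero (1 + j1000·0.02) = 1 + j20 → |·| ≈ 20.025, ∠ ≈ 87.14°
pole (1 + j1000·0.025) = 1 + j25 → |·| ≈ 25.02, ∠ ≈ 87.71°
pole (1 + j1000·0.01) = 1 + j10 → |·| ≈ 10.05, ∠ ≈ 84.29°
∠L = (89.94° + 87.14°) − (87.71° + 84.29°) = 5.08°

5.1°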